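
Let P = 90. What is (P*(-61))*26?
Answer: -142740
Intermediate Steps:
(P*(-61))*26 = (90*(-61))*26 = -5490*26 = -142740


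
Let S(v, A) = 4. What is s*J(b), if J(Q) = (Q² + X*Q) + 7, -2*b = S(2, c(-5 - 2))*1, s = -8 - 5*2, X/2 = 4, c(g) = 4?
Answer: 90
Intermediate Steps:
X = 8 (X = 2*4 = 8)
s = -18 (s = -8 - 10 = -18)
b = -2 ≈ -2.0000
J(Q) = 7 + Q² + 8*Q (J(Q) = (Q² + 8*Q) + 7 = 7 + Q² + 8*Q)
s*J(b) = -18*(7 + (-2)² + 8*(-2)) = -18*(7 + 4 - 16) = -18*(-5) = 90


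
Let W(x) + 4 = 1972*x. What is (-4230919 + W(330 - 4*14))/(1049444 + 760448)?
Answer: -3690595/1809892 ≈ -2.0391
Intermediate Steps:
W(x) = -4 + 1972*x
(-4230919 + W(330 - 4*14))/(1049444 + 760448) = (-4230919 + (-4 + 1972*(330 - 4*14)))/(1049444 + 760448) = (-4230919 + (-4 + 1972*(330 - 56)))/1809892 = (-4230919 + (-4 + 1972*274))*(1/1809892) = (-4230919 + (-4 + 540328))*(1/1809892) = (-4230919 + 540324)*(1/1809892) = -3690595*1/1809892 = -3690595/1809892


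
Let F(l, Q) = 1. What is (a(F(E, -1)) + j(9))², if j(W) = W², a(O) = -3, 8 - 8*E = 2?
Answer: 6084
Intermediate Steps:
E = ¾ (E = 1 - ⅛*2 = 1 - ¼ = ¾ ≈ 0.75000)
(a(F(E, -1)) + j(9))² = (-3 + 9²)² = (-3 + 81)² = 78² = 6084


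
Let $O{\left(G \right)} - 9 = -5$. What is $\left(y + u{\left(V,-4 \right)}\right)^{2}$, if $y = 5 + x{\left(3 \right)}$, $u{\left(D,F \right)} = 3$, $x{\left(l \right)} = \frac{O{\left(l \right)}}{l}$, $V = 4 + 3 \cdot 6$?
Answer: $\frac{784}{9} \approx 87.111$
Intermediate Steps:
$O{\left(G \right)} = 4$ ($O{\left(G \right)} = 9 - 5 = 4$)
$V = 22$ ($V = 4 + 18 = 22$)
$x{\left(l \right)} = \frac{4}{l}$
$y = \frac{19}{3}$ ($y = 5 + \frac{4}{3} = \frac{19}{3} \approx 6.3333$)
$\left(y + u{\left(V,-4 \right)}\right)^{2} = \left(\frac{19}{3} + 3\right)^{2} = \left(\frac{28}{3}\right)^{2} = \frac{784}{9}$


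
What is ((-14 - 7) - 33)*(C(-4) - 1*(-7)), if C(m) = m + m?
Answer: 54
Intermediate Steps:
C(m) = 2*m
((-14 - 7) - 33)*(C(-4) - 1*(-7)) = ((-14 - 7) - 33)*(2*(-4) - 1*(-7)) = (-21 - 33)*(-8 + 7) = -54*(-1) = 54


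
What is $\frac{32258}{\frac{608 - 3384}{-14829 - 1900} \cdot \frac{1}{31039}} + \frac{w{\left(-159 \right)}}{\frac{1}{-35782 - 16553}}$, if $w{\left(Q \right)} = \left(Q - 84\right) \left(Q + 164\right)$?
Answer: $\frac{8463265121299}{1388} \approx 6.0975 \cdot 10^{9}$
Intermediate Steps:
$w{\left(Q \right)} = \left(-84 + Q\right) \left(164 + Q\right)$
$\frac{32258}{\frac{608 - 3384}{-14829 - 1900} \cdot \frac{1}{31039}} + \frac{w{\left(-159 \right)}}{\frac{1}{-35782 - 16553}} = \frac{32258}{\frac{608 - 3384}{-14829 - 1900} \cdot \frac{1}{31039}} + \frac{-13776 + \left(-159\right)^{2} + 80 \left(-159\right)}{\frac{1}{-35782 - 16553}} = \frac{32258}{- \frac{2776}{-16729} \cdot \frac{1}{31039}} + \frac{-13776 + 25281 - 12720}{\frac{1}{-52335}} = \frac{32258}{\left(-2776\right) \left(- \frac{1}{16729}\right) \frac{1}{31039}} - \frac{1215}{- \frac{1}{52335}} = \frac{32258}{\frac{2776}{16729} \cdot \frac{1}{31039}} - -63587025 = \frac{32258}{\frac{2776}{519251431}} + 63587025 = 32258 \cdot \frac{519251431}{2776} + 63587025 = \frac{8375006330599}{1388} + 63587025 = \frac{8463265121299}{1388}$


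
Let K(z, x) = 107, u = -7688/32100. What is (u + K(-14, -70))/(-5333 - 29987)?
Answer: -856753/283443000 ≈ -0.0030227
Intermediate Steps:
u = -1922/8025 (u = -7688*1/32100 = -1922/8025 ≈ -0.23950)
(u + K(-14, -70))/(-5333 - 29987) = (-1922/8025 + 107)/(-5333 - 29987) = (856753/8025)/(-35320) = (856753/8025)*(-1/35320) = -856753/283443000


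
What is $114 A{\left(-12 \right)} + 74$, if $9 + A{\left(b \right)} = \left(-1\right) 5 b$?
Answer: $5888$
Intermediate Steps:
$A{\left(b \right)} = -9 - 5 b$ ($A{\left(b \right)} = -9 + \left(-1\right) 5 b = -9 - 5 b$)
$114 A{\left(-12 \right)} + 74 = 114 \left(-9 - -60\right) + 74 = 114 \left(-9 + 60\right) + 74 = 114 \cdot 51 + 74 = 5814 + 74 = 5888$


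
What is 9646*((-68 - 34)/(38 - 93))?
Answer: 983892/55 ≈ 17889.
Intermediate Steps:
9646*((-68 - 34)/(38 - 93)) = 9646*(-102/(-55)) = 9646*(-102*(-1/55)) = 9646*(102/55) = 983892/55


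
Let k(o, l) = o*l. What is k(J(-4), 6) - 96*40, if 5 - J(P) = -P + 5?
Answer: -3864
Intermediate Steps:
J(P) = P (J(P) = 5 - (-P + 5) = 5 - (5 - P) = 5 + (-5 + P) = P)
k(o, l) = l*o
k(J(-4), 6) - 96*40 = 6*(-4) - 96*40 = -24 - 3840 = -3864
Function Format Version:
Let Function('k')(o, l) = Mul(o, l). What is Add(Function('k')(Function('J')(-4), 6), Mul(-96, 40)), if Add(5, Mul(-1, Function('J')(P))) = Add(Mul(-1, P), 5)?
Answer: -3864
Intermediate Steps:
Function('J')(P) = P (Function('J')(P) = Add(5, Mul(-1, Add(Mul(-1, P), 5))) = Add(5, Mul(-1, Add(5, Mul(-1, P)))) = Add(5, Add(-5, P)) = P)
Function('k')(o, l) = Mul(l, o)
Add(Function('k')(Function('J')(-4), 6), Mul(-96, 40)) = Add(Mul(6, -4), Mul(-96, 40)) = Add(-24, -3840) = -3864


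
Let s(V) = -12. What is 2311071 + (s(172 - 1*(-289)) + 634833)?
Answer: 2945892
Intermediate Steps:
2311071 + (s(172 - 1*(-289)) + 634833) = 2311071 + (-12 + 634833) = 2311071 + 634821 = 2945892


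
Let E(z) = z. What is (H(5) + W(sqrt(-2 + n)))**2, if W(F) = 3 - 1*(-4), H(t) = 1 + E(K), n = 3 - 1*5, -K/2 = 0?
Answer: 64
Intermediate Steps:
K = 0 (K = -2*0 = 0)
n = -2 (n = 3 - 5 = -2)
H(t) = 1 (H(t) = 1 + 0 = 1)
W(F) = 7 (W(F) = 3 + 4 = 7)
(H(5) + W(sqrt(-2 + n)))**2 = (1 + 7)**2 = 8**2 = 64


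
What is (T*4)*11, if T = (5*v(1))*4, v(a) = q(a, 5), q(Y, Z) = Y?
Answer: 880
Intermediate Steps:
v(a) = a
T = 20 (T = (5*1)*4 = 5*4 = 20)
(T*4)*11 = (20*4)*11 = 80*11 = 880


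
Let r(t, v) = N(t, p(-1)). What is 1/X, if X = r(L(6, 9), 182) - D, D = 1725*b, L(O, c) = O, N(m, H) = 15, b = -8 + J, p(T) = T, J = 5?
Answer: 1/5190 ≈ 0.00019268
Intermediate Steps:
b = -3 (b = -8 + 5 = -3)
r(t, v) = 15
D = -5175 (D = 1725*(-3) = -5175)
X = 5190 (X = 15 - 1*(-5175) = 15 + 5175 = 5190)
1/X = 1/5190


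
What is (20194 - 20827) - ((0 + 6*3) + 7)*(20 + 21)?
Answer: -1658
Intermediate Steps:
(20194 - 20827) - ((0 + 6*3) + 7)*(20 + 21) = -633 - ((0 + 18) + 7)*41 = -633 - (18 + 7)*41 = -633 - 25*41 = -633 - 1*1025 = -633 - 1025 = -1658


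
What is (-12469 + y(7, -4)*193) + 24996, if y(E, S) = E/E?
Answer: 12720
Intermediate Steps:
y(E, S) = 1
(-12469 + y(7, -4)*193) + 24996 = (-12469 + 1*193) + 24996 = (-12469 + 193) + 24996 = -12276 + 24996 = 12720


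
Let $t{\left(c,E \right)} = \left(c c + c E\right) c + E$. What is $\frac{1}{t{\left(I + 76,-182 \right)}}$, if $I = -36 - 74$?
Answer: $- \frac{1}{249878} \approx -4.002 \cdot 10^{-6}$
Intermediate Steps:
$I = -110$
$t{\left(c,E \right)} = E + c \left(c^{2} + E c\right)$ ($t{\left(c,E \right)} = \left(c^{2} + E c\right) c + E = c \left(c^{2} + E c\right) + E = E + c \left(c^{2} + E c\right)$)
$\frac{1}{t{\left(I + 76,-182 \right)}} = \frac{1}{-182 + \left(-110 + 76\right)^{3} - 182 \left(-110 + 76\right)^{2}} = \frac{1}{-182 + \left(-34\right)^{3} - 182 \left(-34\right)^{2}} = \frac{1}{-182 - 39304 - 210392} = \frac{1}{-249878} = - \frac{1}{249878}$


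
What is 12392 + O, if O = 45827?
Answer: 58219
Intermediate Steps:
12392 + O = 12392 + 45827 = 58219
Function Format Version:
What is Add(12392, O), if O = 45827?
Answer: 58219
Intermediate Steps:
Add(12392, O) = Add(12392, 45827) = 58219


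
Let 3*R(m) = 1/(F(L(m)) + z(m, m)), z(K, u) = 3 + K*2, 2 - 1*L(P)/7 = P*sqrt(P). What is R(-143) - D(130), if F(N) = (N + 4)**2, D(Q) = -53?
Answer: (5729724*sqrt(143) + 22782490217*I)/(54*(2002*sqrt(143) + 7960339*I)) ≈ 53.000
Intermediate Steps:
L(P) = 14 - 7*P**(3/2) (L(P) = 14 - 7*P*sqrt(P) = 14 - 7*P**(3/2))
z(K, u) = 3 + 2*K
F(N) = (4 + N)**2
R(m) = 1/(3*(3 + (18 - 7*m**(3/2))**2 + 2*m)) (R(m) = 1/(3*((4 + (14 - 7*m**(3/2)))**2 + (3 + 2*m))) = 1/(3*((18 - 7*m**(3/2))**2 + (3 + 2*m))) = 1/(3*(3 + (18 - 7*m**(3/2))**2 + 2*m)))
R(-143) - D(130) = 1/(3*(3 + (-18 + 7*(-143)**(3/2))**2 + 2*(-143))) - 1*(-53) = 1/(3*(3 + (-18 + 7*(-143*I*sqrt(143)))**2 - 286)) + 53 = 1/(3*(3 + (-18 - 1001*I*sqrt(143))**2 - 286)) + 53 = 1/(3*(-283 + (-18 - 1001*I*sqrt(143))**2)) + 53 = 53 + 1/(3*(-283 + (-18 - 1001*I*sqrt(143))**2))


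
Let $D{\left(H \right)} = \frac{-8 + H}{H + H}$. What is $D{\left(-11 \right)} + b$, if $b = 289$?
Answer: $\frac{6377}{22} \approx 289.86$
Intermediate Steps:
$D{\left(H \right)} = \frac{-8 + H}{2 H}$
$D{\left(-11 \right)} + b = \frac{-8 - 11}{2 \left(-11\right)} + 289 = \frac{1}{2} \left(- \frac{1}{11}\right) \left(-19\right) + 289 = \frac{19}{22} + 289 = \frac{6377}{22}$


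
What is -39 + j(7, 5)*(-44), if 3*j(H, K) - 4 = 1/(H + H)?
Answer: -691/7 ≈ -98.714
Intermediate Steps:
j(H, K) = 4/3 + 1/(6*H) (j(H, K) = 4/3 + 1/(3*(H + H)) = 4/3 + 1/(3*((2*H))) = 4/3 + (1/(2*H))/3 = 4/3 + 1/(6*H))
-39 + j(7, 5)*(-44) = -39 + ((1/6)*(1 + 8*7)/7)*(-44) = -39 + ((1/6)*(1/7)*(1 + 56))*(-44) = -39 + ((1/6)*(1/7)*57)*(-44) = -39 + (19/14)*(-44) = -39 - 418/7 = -691/7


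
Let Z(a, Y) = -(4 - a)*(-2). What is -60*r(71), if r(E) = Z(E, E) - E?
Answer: 12300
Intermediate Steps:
Z(a, Y) = 8 - 2*a (Z(a, Y) = (-4 + a)*(-2) = 8 - 2*a)
r(E) = 8 - 3*E (r(E) = (8 - 2*E) - E = 8 - 3*E)
-60*r(71) = -60*(8 - 3*71) = -60*(8 - 213) = -60*(-205) = 12300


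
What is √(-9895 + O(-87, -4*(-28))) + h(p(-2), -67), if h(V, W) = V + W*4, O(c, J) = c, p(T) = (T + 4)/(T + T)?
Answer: -537/2 + I*√9982 ≈ -268.5 + 99.91*I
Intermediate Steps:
p(T) = (4 + T)/(2*T) (p(T) = (4 + T)/((2*T)) = (4 + T)*(1/(2*T)) = (4 + T)/(2*T))
h(V, W) = V + 4*W
√(-9895 + O(-87, -4*(-28))) + h(p(-2), -67) = √(-9895 - 87) + ((½)*(4 - 2)/(-2) + 4*(-67)) = √(-9982) + ((½)*(-½)*2 - 268) = I*√9982 + (-½ - 268) = I*√9982 - 537/2 = -537/2 + I*√9982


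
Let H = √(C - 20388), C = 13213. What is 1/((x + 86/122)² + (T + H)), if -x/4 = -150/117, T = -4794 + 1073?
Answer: -118099462924981512/435659555112279714199 - 160157681244405*I*√287/435659555112279714199 ≈ -0.00027108 - 6.2279e-6*I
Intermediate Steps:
H = 5*I*√287 (H = √(13213 - 20388) = √(-7175) = 5*I*√287 ≈ 84.705*I)
T = -3721
x = 200/39 (x = -(-600)/117 = -4*(-50/39) = 200/39 ≈ 5.1282)
1/((x + 86/122)² + (T + H)) = 1/((200/39 + 86/122)² + (-3721 + 5*I*√287)) = 1/((200/39 + 86*(1/122))² + (-3721 + 5*I*√287)) = 1/((200/39 + 43/61)² + (-3721 + 5*I*√287)) = 1/((13877/2379)² + (-3721 + 5*I*√287)) = 1/(192571129/5659641 + (-3721 + 5*I*√287)) = 1/(-20866953032/5659641 + 5*I*√287)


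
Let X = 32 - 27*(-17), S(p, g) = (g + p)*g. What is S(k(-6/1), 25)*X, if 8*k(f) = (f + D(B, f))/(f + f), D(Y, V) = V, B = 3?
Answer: 2467275/8 ≈ 3.0841e+5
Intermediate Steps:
k(f) = ⅛ (k(f) = ((f + f)/(f + f))/8 = ((2*f)/((2*f)))/8 = ((2*f)*(1/(2*f)))/8 = (⅛)*1 = ⅛)
S(p, g) = g*(g + p)
X = 491 (X = 32 + 459 = 491)
S(k(-6/1), 25)*X = (25*(25 + ⅛))*491 = (25*(201/8))*491 = (5025/8)*491 = 2467275/8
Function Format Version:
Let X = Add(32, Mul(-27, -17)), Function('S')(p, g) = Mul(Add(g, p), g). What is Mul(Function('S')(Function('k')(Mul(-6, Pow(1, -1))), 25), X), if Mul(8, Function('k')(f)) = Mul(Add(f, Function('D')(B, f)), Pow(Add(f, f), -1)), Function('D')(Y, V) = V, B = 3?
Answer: Rational(2467275, 8) ≈ 3.0841e+5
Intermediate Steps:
Function('k')(f) = Rational(1, 8) (Function('k')(f) = Mul(Rational(1, 8), Mul(Add(f, f), Pow(Add(f, f), -1))) = Mul(Rational(1, 8), Mul(Mul(2, f), Pow(Mul(2, f), -1))) = Mul(Rational(1, 8), Mul(Mul(2, f), Mul(Rational(1, 2), Pow(f, -1)))) = Mul(Rational(1, 8), 1) = Rational(1, 8))
Function('S')(p, g) = Mul(g, Add(g, p))
X = 491 (X = Add(32, 459) = 491)
Mul(Function('S')(Function('k')(Mul(-6, Pow(1, -1))), 25), X) = Mul(Mul(25, Add(25, Rational(1, 8))), 491) = Mul(Mul(25, Rational(201, 8)), 491) = Mul(Rational(5025, 8), 491) = Rational(2467275, 8)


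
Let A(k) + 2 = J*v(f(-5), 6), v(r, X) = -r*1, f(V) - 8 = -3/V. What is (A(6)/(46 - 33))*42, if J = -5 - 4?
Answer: 1218/5 ≈ 243.60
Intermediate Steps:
f(V) = 8 - 3/V
J = -9
v(r, X) = -r
A(k) = 377/5 (A(k) = -2 - (-9)*(8 - 3/(-5)) = -2 - (-9)*(8 - 3*(-1/5)) = -2 - (-9)*(8 + 3/5) = -2 - (-9)*43/5 = -2 - 9*(-43/5) = -2 + 387/5 = 377/5)
(A(6)/(46 - 33))*42 = ((377/5)/(46 - 33))*42 = ((377/5)/13)*42 = ((1/13)*(377/5))*42 = (29/5)*42 = 1218/5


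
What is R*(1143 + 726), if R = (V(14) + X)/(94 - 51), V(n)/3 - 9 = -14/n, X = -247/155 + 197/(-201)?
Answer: 415876174/446555 ≈ 931.30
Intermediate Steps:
X = -80182/31155 (X = -247*1/155 + 197*(-1/201) = -247/155 - 197/201 = -80182/31155 ≈ -2.5736)
V(n) = 27 - 42/n (V(n) = 27 + 3*(-14/n) = 27 - 42/n)
R = 667538/1339665 (R = ((27 - 42/14) - 80182/31155)/(94 - 51) = ((27 - 42*1/14) - 80182/31155)/43 = ((27 - 3) - 80182/31155)*(1/43) = (24 - 80182/31155)*(1/43) = (667538/31155)*(1/43) = 667538/1339665 ≈ 0.49829)
R*(1143 + 726) = 667538*(1143 + 726)/1339665 = (667538/1339665)*1869 = 415876174/446555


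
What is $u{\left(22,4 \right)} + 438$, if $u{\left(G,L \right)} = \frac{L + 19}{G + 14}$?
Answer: $\frac{15791}{36} \approx 438.64$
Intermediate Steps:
$u{\left(G,L \right)} = \frac{19 + L}{14 + G}$
$u{\left(22,4 \right)} + 438 = \frac{19 + 4}{14 + 22} + 438 = \frac{1}{36} \cdot 23 + 438 = \frac{23}{36} + 438 = \frac{15791}{36}$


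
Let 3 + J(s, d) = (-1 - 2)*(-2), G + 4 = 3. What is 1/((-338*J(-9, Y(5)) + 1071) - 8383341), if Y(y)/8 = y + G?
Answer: -1/8383284 ≈ -1.1929e-7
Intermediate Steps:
G = -1 (G = -4 + 3 = -1)
Y(y) = -8 + 8*y (Y(y) = 8*(y - 1) = 8*(-1 + y) = -8 + 8*y)
J(s, d) = 3 (J(s, d) = -3 + (-1 - 2)*(-2) = -3 - 3*(-2) = -3 + 6 = 3)
1/((-338*J(-9, Y(5)) + 1071) - 8383341) = 1/((-338*3 + 1071) - 8383341) = 1/((-1014 + 1071) - 8383341) = 1/(57 - 8383341) = 1/(-8383284) = -1/8383284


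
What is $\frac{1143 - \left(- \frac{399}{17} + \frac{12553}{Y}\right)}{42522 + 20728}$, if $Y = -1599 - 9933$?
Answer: $\frac{20808451}{1127253000} \approx 0.018459$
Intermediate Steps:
$Y = -11532$ ($Y = -1599 - 9933 = -11532$)
$\frac{1143 - \left(- \frac{399}{17} + \frac{12553}{Y}\right)}{42522 + 20728} = \frac{1143 - \left(- \frac{12553}{11532} - \frac{399}{17}\right)}{42522 + 20728} = \frac{1143 - - \frac{4814669}{196044}}{63250} = \left(1143 + \left(\frac{399}{17} + \frac{12553}{11532}\right)\right) \frac{1}{63250} = \left(1143 + \frac{4814669}{196044}\right) \frac{1}{63250} = \frac{228892961}{196044} \cdot \frac{1}{63250} = \frac{20808451}{1127253000}$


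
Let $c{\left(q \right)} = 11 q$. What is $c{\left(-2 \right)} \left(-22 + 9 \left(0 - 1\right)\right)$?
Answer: $682$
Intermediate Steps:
$c{\left(-2 \right)} \left(-22 + 9 \left(0 - 1\right)\right) = 11 \left(-2\right) \left(-22 + 9 \left(0 - 1\right)\right) = - 22 \left(-22 + 9 \left(-1\right)\right) = - 22 \left(-22 - 9\right) = \left(-22\right) \left(-31\right) = 682$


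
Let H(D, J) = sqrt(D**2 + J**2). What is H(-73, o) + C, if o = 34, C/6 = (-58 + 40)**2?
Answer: 1944 + sqrt(6485) ≈ 2024.5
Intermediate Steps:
C = 1944 (C = 6*(-58 + 40)**2 = 6*(-18)**2 = 6*324 = 1944)
H(-73, o) + C = sqrt((-73)**2 + 34**2) + 1944 = sqrt(5329 + 1156) + 1944 = sqrt(6485) + 1944 = 1944 + sqrt(6485)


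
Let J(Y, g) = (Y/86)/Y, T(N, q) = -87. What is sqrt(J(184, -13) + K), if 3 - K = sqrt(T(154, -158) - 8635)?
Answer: sqrt(22274 - 51772*I*sqrt(178))/86 ≈ 6.9445 - 6.7242*I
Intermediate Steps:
J(Y, g) = 1/86 (J(Y, g) = (Y*(1/86))/Y = (Y/86)/Y = 1/86)
K = 3 - 7*I*sqrt(178) (K = 3 - sqrt(-87 - 8635) = 3 - sqrt(-8722) = 3 - 7*I*sqrt(178) ≈ 3.0 - 93.392*I)
sqrt(J(184, -13) + K) = sqrt(1/86 + (3 - 7*I*sqrt(178))) = sqrt(259/86 - 7*I*sqrt(178))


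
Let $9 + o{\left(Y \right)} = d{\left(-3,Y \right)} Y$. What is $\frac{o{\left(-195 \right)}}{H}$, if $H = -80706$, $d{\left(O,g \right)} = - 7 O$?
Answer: $\frac{684}{13451} \approx 0.050851$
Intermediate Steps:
$o{\left(Y \right)} = -9 + 21 Y$ ($o{\left(Y \right)} = -9 + \left(-7\right) \left(-3\right) Y = -9 + 21 Y$)
$\frac{o{\left(-195 \right)}}{H} = \frac{-9 + 21 \left(-195\right)}{-80706} = \left(-9 - 4095\right) \left(- \frac{1}{80706}\right) = \left(-4104\right) \left(- \frac{1}{80706}\right) = \frac{684}{13451}$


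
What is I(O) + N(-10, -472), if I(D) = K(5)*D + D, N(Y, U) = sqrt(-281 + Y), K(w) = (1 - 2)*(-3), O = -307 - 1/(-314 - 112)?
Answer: -261562/213 + I*sqrt(291) ≈ -1228.0 + 17.059*I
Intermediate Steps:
O = -130781/426 (O = -307 - 1/(-426) = -307 - 1*(-1/426) = -307 + 1/426 = -130781/426 ≈ -307.00)
K(w) = 3 (K(w) = -1*(-3) = 3)
I(D) = 4*D (I(D) = 3*D + D = 4*D)
I(O) + N(-10, -472) = 4*(-130781/426) + sqrt(-281 - 10) = -261562/213 + sqrt(-291) = -261562/213 + I*sqrt(291)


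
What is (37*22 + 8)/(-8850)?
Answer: -137/1475 ≈ -0.092881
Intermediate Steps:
(37*22 + 8)/(-8850) = (814 + 8)*(-1/8850) = 822*(-1/8850) = -137/1475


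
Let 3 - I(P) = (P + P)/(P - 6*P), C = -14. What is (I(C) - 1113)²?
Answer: 30780304/25 ≈ 1.2312e+6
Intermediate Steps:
I(P) = 17/5 (I(P) = 3 - (P + P)/(P - 6*P) = 3 - 2*P/((-5*P)) = 3 - 2*P*(-1/(5*P)) = 3 - 1*(-⅖) = 3 + ⅖ = 17/5)
(I(C) - 1113)² = (17/5 - 1113)² = (-5548/5)² = 30780304/25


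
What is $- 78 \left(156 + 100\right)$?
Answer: $-19968$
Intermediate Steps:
$- 78 \left(156 + 100\right) = \left(-78\right) 256 = -19968$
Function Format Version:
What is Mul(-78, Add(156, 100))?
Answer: -19968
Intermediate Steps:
Mul(-78, Add(156, 100)) = Mul(-78, 256) = -19968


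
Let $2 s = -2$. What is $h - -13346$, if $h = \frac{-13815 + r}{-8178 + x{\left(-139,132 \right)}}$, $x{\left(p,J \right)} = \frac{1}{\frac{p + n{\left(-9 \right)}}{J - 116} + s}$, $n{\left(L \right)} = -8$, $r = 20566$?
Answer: $\frac{17789517967}{1333030} \approx 13345.0$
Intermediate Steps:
$s = -1$ ($s = \frac{1}{2} \left(-2\right) = -1$)
$x{\left(p,J \right)} = \frac{1}{-1 + \frac{-8 + p}{-116 + J}}$ ($x{\left(p,J \right)} = \frac{1}{\frac{p - 8}{J - 116} - 1} = \frac{1}{\frac{-8 + p}{-116 + J} - 1} = \frac{1}{-1 + \frac{-8 + p}{-116 + J}}$)
$h = - \frac{1100413}{1333030}$ ($h = \frac{-13815 + 20566}{-8178 + \frac{-116 + 132}{108 - 139 - 132}} = \frac{6751}{-8178 + \frac{1}{108 - 139 - 132} \cdot 16} = \frac{6751}{-8178 + \frac{1}{-163} \cdot 16} = \frac{6751}{-8178 - \frac{16}{163}} = \frac{6751}{- \frac{1333030}{163}} = 6751 \left(- \frac{163}{1333030}\right) = - \frac{1100413}{1333030} \approx -0.8255$)
$h - -13346 = - \frac{1100413}{1333030} - -13346 = - \frac{1100413}{1333030} + 13346 = \frac{17789517967}{1333030}$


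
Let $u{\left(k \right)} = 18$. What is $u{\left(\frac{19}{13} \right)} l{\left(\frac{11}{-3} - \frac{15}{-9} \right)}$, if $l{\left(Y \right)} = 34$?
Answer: $612$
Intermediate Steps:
$u{\left(\frac{19}{13} \right)} l{\left(\frac{11}{-3} - \frac{15}{-9} \right)} = 18 \cdot 34 = 612$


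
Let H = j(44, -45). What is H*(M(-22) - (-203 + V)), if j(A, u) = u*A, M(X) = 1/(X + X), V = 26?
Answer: -350415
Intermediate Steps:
M(X) = 1/(2*X)
j(A, u) = A*u
H = -1980 (H = 44*(-45) = -1980)
H*(M(-22) - (-203 + V)) = -1980*((1/2)/(-22) - (-203 + 26)) = -1980*((1/2)*(-1/22) - 1*(-177)) = -1980*(-1/44 + 177) = -1980*7787/44 = -350415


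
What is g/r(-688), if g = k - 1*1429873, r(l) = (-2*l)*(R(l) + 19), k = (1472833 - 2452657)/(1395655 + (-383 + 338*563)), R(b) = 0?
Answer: -377859832157/6908839584 ≈ -54.692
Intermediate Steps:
k = -163304/264261 (k = -979824/(1395655 + (-383 + 190294)) = -979824/(1395655 + 189911) = -979824/1585566 = -979824*1/1585566 = -163304/264261 ≈ -0.61796)
r(l) = -38*l (r(l) = (-2*l)*(0 + 19) = -2*l*19 = -38*l)
g = -377859832157/264261 (g = -163304/264261 - 1*1429873 = -163304/264261 - 1429873 = -377859832157/264261 ≈ -1.4299e+6)
g/r(-688) = -377859832157/(264261*((-38*(-688)))) = -377859832157/264261/26144 = -377859832157/264261*1/26144 = -377859832157/6908839584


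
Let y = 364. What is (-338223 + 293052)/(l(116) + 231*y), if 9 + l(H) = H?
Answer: -45171/84191 ≈ -0.53653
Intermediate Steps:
l(H) = -9 + H
(-338223 + 293052)/(l(116) + 231*y) = (-338223 + 293052)/((-9 + 116) + 231*364) = -45171/(107 + 84084) = -45171/84191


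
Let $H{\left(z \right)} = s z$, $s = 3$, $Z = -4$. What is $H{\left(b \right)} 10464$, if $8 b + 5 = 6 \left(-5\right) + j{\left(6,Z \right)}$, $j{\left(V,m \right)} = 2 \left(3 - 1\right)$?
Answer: $-121644$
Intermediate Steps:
$j{\left(V,m \right)} = 4$ ($j{\left(V,m \right)} = 2 \cdot 2 = 4$)
$b = - \frac{31}{8}$ ($b = - \frac{5}{8} + \frac{6 \left(-5\right) + 4}{8} = - \frac{5}{8} + \frac{-30 + 4}{8} = - \frac{5}{8} + \frac{1}{8} \left(-26\right) = - \frac{5}{8} - \frac{13}{4} = - \frac{31}{8} \approx -3.875$)
$H{\left(z \right)} = 3 z$
$H{\left(b \right)} 10464 = 3 \left(- \frac{31}{8}\right) 10464 = \left(- \frac{93}{8}\right) 10464 = -121644$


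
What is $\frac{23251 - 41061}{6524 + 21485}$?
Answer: $- \frac{17810}{28009} \approx -0.63587$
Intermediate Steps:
$\frac{23251 - 41061}{6524 + 21485} = - \frac{17810}{28009}$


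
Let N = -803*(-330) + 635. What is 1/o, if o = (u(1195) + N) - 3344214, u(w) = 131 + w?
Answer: -1/3077263 ≈ -3.2496e-7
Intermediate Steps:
N = 265625 (N = 264990 + 635 = 265625)
o = -3077263 (o = ((131 + 1195) + 265625) - 3344214 = (1326 + 265625) - 3344214 = 266951 - 3344214 = -3077263)
1/o = 1/(-3077263) = -1/3077263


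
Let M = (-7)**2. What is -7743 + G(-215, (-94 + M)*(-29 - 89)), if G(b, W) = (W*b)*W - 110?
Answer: -6062169353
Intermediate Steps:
M = 49
G(b, W) = -110 + b*W**2 (G(b, W) = b*W**2 - 110 = -110 + b*W**2)
-7743 + G(-215, (-94 + M)*(-29 - 89)) = -7743 + (-110 - 215*(-94 + 49)**2*(-29 - 89)**2) = -7743 + (-110 - 215*(-45*(-118))**2) = -7743 + (-110 - 215*5310**2) = -7743 + (-110 - 215*28196100) = -7743 + (-110 - 6062161500) = -7743 - 6062161610 = -6062169353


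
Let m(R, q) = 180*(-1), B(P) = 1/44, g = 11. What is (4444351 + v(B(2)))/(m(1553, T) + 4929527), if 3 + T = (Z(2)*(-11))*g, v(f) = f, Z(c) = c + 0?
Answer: 195551445/216891268 ≈ 0.90161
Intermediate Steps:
Z(c) = c
B(P) = 1/44
T = -245 (T = -3 + (2*(-11))*11 = -3 - 22*11 = -3 - 242 = -245)
m(R, q) = -180
(4444351 + v(B(2)))/(m(1553, T) + 4929527) = (4444351 + 1/44)/(-180 + 4929527) = (195551445/44)/4929347 = (195551445/44)*(1/4929347) = 195551445/216891268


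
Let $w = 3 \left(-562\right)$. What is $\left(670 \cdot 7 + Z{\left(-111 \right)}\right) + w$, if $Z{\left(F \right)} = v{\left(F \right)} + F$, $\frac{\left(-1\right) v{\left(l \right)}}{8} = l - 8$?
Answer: $3845$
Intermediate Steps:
$v{\left(l \right)} = 64 - 8 l$ ($v{\left(l \right)} = - 8 \left(l - 8\right) = - 8 \left(-8 + l\right) = 64 - 8 l$)
$w = -1686$
$Z{\left(F \right)} = 64 - 7 F$ ($Z{\left(F \right)} = \left(64 - 8 F\right) + F = 64 - 7 F$)
$\left(670 \cdot 7 + Z{\left(-111 \right)}\right) + w = \left(670 \cdot 7 + \left(64 - -777\right)\right) - 1686 = \left(4690 + \left(64 + 777\right)\right) - 1686 = \left(4690 + 841\right) - 1686 = 5531 - 1686 = 3845$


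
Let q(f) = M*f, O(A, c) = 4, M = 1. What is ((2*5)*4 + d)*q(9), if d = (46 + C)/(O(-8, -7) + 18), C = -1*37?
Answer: 8001/22 ≈ 363.68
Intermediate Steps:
C = -37
d = 9/22 (d = (46 - 37)/(4 + 18) = 9/22 ≈ 0.40909)
q(f) = f (q(f) = 1*f = f)
((2*5)*4 + d)*q(9) = ((2*5)*4 + 9/22)*9 = (10*4 + 9/22)*9 = (40 + 9/22)*9 = (889/22)*9 = 8001/22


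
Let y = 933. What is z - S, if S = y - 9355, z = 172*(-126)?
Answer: -13250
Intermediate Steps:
z = -21672
S = -8422 (S = 933 - 9355 = -8422)
z - S = -21672 - 1*(-8422) = -21672 + 8422 = -13250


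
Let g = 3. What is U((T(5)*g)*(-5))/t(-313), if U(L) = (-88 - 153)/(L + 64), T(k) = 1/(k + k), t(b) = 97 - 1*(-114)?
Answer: -482/26375 ≈ -0.018275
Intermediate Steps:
t(b) = 211 (t(b) = 97 + 114 = 211)
T(k) = 1/(2*k)
U(L) = -241/(64 + L)
U((T(5)*g)*(-5))/t(-313) = -241/(64 + (((½)/5)*3)*(-5))/211 = -241/(64 + (((½)*(⅕))*3)*(-5))*(1/211) = -241/(64 + ((⅒)*3)*(-5))*(1/211) = -241/(64 + (3/10)*(-5))*(1/211) = -241/(64 - 3/2)*(1/211) = -241/125/2*(1/211) = -241*2/125*(1/211) = -482/125*1/211 = -482/26375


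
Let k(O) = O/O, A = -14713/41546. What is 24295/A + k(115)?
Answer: -1009345357/14713 ≈ -68602.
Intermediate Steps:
A = -14713/41546 (A = -14713*1/41546 = -14713/41546 ≈ -0.35414)
k(O) = 1
24295/A + k(115) = 24295/(-14713/41546) + 1 = 24295*(-41546/14713) + 1 = -1009360070/14713 + 1 = -1009345357/14713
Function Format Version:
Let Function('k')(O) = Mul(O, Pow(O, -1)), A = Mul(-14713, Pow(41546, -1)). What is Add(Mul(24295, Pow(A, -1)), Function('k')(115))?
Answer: Rational(-1009345357, 14713) ≈ -68602.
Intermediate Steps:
A = Rational(-14713, 41546) (A = Mul(-14713, Rational(1, 41546)) = Rational(-14713, 41546) ≈ -0.35414)
Function('k')(O) = 1
Add(Mul(24295, Pow(A, -1)), Function('k')(115)) = Add(Mul(24295, Pow(Rational(-14713, 41546), -1)), 1) = Add(Mul(24295, Rational(-41546, 14713)), 1) = Add(Rational(-1009360070, 14713), 1) = Rational(-1009345357, 14713)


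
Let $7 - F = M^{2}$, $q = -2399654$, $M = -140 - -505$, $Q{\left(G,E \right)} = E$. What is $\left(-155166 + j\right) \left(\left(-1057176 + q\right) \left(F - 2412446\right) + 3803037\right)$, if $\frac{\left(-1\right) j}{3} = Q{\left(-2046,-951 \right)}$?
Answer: $-1340343964755657141$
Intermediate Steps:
$M = 365$ ($M = -140 + 505 = 365$)
$F = -133218$ ($F = 7 - 365^{2} = 7 - 133225 = -133218$)
$j = 2853$ ($j = \left(-3\right) \left(-951\right) = 2853$)
$\left(-155166 + j\right) \left(\left(-1057176 + q\right) \left(F - 2412446\right) + 3803037\right) = \left(-155166 + 2853\right) \left(\left(-1057176 - 2399654\right) \left(-133218 - 2412446\right) + 3803037\right) = - 152313 \left(\left(-3456830\right) \left(-2545664\right) + 3803037\right) = - 152313 \left(8799927685120 + 3803037\right) = \left(-152313\right) 8799931488157 = -1340343964755657141$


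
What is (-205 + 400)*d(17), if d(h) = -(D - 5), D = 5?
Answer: 0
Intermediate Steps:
d(h) = 0 (d(h) = -(5 - 5) = -1*0 = 0)
(-205 + 400)*d(17) = (-205 + 400)*0 = 195*0 = 0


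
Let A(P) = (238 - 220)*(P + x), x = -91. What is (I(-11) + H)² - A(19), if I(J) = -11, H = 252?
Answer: 59377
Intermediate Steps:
A(P) = -1638 + 18*P (A(P) = (238 - 220)*(P - 91) = 18*(-91 + P) = -1638 + 18*P)
(I(-11) + H)² - A(19) = (-11 + 252)² - (-1638 + 18*19) = 241² - (-1638 + 342) = 58081 - 1*(-1296) = 58081 + 1296 = 59377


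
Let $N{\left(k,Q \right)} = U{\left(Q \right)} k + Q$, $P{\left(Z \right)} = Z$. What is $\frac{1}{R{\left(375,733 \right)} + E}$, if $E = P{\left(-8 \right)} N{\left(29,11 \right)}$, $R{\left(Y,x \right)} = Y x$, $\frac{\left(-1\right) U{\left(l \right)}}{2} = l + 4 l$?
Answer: $\frac{1}{300307} \approx 3.3299 \cdot 10^{-6}$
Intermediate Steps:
$U{\left(l \right)} = - 10 l$ ($U{\left(l \right)} = - 2 \left(l + 4 l\right) = - 2 \cdot 5 l = - 10 l$)
$N{\left(k,Q \right)} = Q - 10 Q k$ ($N{\left(k,Q \right)} = - 10 Q k + Q = Q - 10 Q k$)
$E = 25432$ ($E = - 8 \cdot 11 \left(1 - 290\right) = - 8 \cdot 11 \left(-289\right) = \left(-8\right) \left(-3179\right) = 25432$)
$\frac{1}{R{\left(375,733 \right)} + E} = \frac{1}{375 \cdot 733 + 25432} = \frac{1}{274875 + 25432} = \frac{1}{300307}$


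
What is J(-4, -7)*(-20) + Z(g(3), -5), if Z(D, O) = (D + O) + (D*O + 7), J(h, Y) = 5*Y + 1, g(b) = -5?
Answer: 702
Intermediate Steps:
J(h, Y) = 1 + 5*Y
Z(D, O) = 7 + D + O + D*O (Z(D, O) = (D + O) + (7 + D*O) = 7 + D + O + D*O)
J(-4, -7)*(-20) + Z(g(3), -5) = (1 + 5*(-7))*(-20) + (7 - 5 - 5 - 5*(-5)) = (1 - 35)*(-20) + (7 - 5 - 5 + 25) = -34*(-20) + 22 = 680 + 22 = 702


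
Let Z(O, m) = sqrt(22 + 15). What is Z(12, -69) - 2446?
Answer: -2446 + sqrt(37) ≈ -2439.9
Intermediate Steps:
Z(O, m) = sqrt(37)
Z(12, -69) - 2446 = sqrt(37) - 2446 = -2446 + sqrt(37)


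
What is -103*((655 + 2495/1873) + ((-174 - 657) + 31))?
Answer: 27716270/1873 ≈ 14798.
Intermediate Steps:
-103*((655 + 2495/1873) + ((-174 - 657) + 31)) = -103*((655 + 2495*(1/1873)) + (-831 + 31)) = -103*((655 + 2495/1873) - 800) = -103*(1229310/1873 - 800) = -103*(-269090/1873) = 27716270/1873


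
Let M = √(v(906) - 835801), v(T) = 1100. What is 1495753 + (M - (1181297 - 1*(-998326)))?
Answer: -683870 + I*√834701 ≈ -6.8387e+5 + 913.62*I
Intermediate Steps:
M = I*√834701 (M = √(1100 - 835801) = √(-834701) = I*√834701 ≈ 913.62*I)
1495753 + (M - (1181297 - 1*(-998326))) = 1495753 + (I*√834701 - (1181297 - 1*(-998326))) = 1495753 + (I*√834701 - (1181297 + 998326)) = 1495753 + (I*√834701 - 1*2179623) = 1495753 + (I*√834701 - 2179623) = 1495753 + (-2179623 + I*√834701) = -683870 + I*√834701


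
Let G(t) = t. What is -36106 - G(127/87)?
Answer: -3141349/87 ≈ -36107.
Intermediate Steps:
-36106 - G(127/87) = -36106 - 127/87 = -3141349/87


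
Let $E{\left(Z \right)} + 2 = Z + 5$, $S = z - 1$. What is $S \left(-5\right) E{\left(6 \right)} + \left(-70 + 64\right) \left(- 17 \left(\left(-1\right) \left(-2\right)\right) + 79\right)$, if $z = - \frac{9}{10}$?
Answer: $- \frac{369}{2} \approx -184.5$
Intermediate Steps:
$z = - \frac{9}{10}$ ($z = \left(-9\right) \frac{1}{10} = - \frac{9}{10} \approx -0.9$)
$S = - \frac{19}{10}$ ($S = - \frac{9}{10} - 1 = - \frac{19}{10} \approx -1.9$)
$E{\left(Z \right)} = 3 + Z$ ($E{\left(Z \right)} = -2 + \left(Z + 5\right) = -2 + \left(5 + Z\right) = 3 + Z$)
$S \left(-5\right) E{\left(6 \right)} + \left(-70 + 64\right) \left(- 17 \left(\left(-1\right) \left(-2\right)\right) + 79\right) = \left(- \frac{19}{10}\right) \left(-5\right) \left(3 + 6\right) + \left(-70 + 64\right) \left(- 17 \left(\left(-1\right) \left(-2\right)\right) + 79\right) = \frac{19}{2} \cdot 9 - 6 \left(\left(-17\right) 2 + 79\right) = \frac{171}{2} - 6 \left(-34 + 79\right) = \frac{171}{2} - 270 = - \frac{369}{2}$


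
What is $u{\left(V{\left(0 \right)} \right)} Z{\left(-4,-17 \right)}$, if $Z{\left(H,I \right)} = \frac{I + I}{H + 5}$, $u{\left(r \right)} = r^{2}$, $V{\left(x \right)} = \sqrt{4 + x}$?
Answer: $-136$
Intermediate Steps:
$Z{\left(H,I \right)} = \frac{2 I}{5 + H}$
$u{\left(V{\left(0 \right)} \right)} Z{\left(-4,-17 \right)} = \left(\sqrt{4 + 0}\right)^{2} \cdot 2 \left(-17\right) \frac{1}{5 - 4} = \left(\sqrt{4}\right)^{2} \cdot 2 \left(-17\right) 1^{-1} = 2^{2} \cdot 2 \left(-17\right) 1 = 4 \left(-34\right) = -136$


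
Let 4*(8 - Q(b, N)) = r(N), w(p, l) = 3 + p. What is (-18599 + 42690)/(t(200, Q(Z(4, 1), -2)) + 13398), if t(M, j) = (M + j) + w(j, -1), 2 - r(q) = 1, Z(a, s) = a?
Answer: 48182/27233 ≈ 1.7693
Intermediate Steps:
r(q) = 1 (r(q) = 2 - 1*1 = 2 - 1 = 1)
Q(b, N) = 31/4 (Q(b, N) = 8 - ¼*1 = 8 - ¼ = 31/4)
t(M, j) = 3 + M + 2*j (t(M, j) = (M + j) + (3 + j) = 3 + M + 2*j)
(-18599 + 42690)/(t(200, Q(Z(4, 1), -2)) + 13398) = (-18599 + 42690)/((3 + 200 + 2*(31/4)) + 13398) = 24091/((3 + 200 + 31/2) + 13398) = 24091/(437/2 + 13398) = 24091/(27233/2) = 24091*(2/27233) = 48182/27233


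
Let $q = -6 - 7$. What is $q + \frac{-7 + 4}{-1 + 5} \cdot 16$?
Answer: $-25$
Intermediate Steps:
$q = -13$ ($q = -6 - 7 = -13$)
$q + \frac{-7 + 4}{-1 + 5} \cdot 16 = -13 + \frac{-7 + 4}{-1 + 5} \cdot 16 = -13 + - \frac{3}{4} \cdot 16 = -13 + \left(-3\right) \frac{1}{4} \cdot 16 = -13 - 12 = -25$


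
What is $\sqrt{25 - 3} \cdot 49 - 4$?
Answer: $-4 + 49 \sqrt{22} \approx 225.83$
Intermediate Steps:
$\sqrt{25 - 3} \cdot 49 - 4 = \sqrt{22} \cdot 49 - 4 = 49 \sqrt{22} - 4 = -4 + 49 \sqrt{22}$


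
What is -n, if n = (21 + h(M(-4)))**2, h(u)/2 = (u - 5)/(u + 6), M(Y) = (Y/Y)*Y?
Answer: -144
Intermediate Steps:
M(Y) = Y (M(Y) = 1*Y = Y)
h(u) = 2*(-5 + u)/(6 + u) (h(u) = 2*((u - 5)/(u + 6)) = 2*((-5 + u)/(6 + u)) = 2*(-5 + u)/(6 + u))
n = 144 (n = (21 + 2*(-5 - 4)/(6 - 4))**2 = (21 + 2*(-9)/2)**2 = (21 + 2*(1/2)*(-9))**2 = (21 - 9)**2 = 12**2 = 144)
-n = -1*144 = -144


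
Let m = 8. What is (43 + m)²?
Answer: 2601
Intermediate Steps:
(43 + m)² = (43 + 8)² = 51² = 2601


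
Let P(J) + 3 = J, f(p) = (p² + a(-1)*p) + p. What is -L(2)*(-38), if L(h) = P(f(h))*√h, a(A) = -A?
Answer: 190*√2 ≈ 268.70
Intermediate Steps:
f(p) = p² + 2*p (f(p) = (p² + (-1*(-1))*p) + p = (p² + 1*p) + p = (p² + p) + p = (p + p²) + p = p² + 2*p)
P(J) = -3 + J
L(h) = √h*(-3 + h*(2 + h)) (L(h) = (-3 + h*(2 + h))*√h = √h*(-3 + h*(2 + h)))
-L(2)*(-38) = -√2*(-3 + 2*(2 + 2))*(-38) = -√2*(-3 + 2*4)*(-38) = -√2*(-3 + 8)*(-38) = -√2*5*(-38) = -5*√2*(-38) = 190*√2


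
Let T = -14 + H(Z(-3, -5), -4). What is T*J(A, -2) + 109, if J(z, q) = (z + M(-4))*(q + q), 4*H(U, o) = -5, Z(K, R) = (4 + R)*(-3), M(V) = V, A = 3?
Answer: 48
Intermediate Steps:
Z(K, R) = -12 - 3*R
H(U, o) = -5/4 (H(U, o) = (1/4)*(-5) = -5/4)
T = -61/4 (T = -14 - 5/4 = -61/4 ≈ -15.250)
J(z, q) = 2*q*(-4 + z) (J(z, q) = (z - 4)*(q + q) = (-4 + z)*(2*q) = 2*q*(-4 + z))
T*J(A, -2) + 109 = -61*(-2)*(-4 + 3)/2 + 109 = -61*(-2)*(-1)/2 + 109 = -61/4*4 + 109 = -61 + 109 = 48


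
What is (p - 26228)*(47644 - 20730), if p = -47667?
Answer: -1988810030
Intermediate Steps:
(p - 26228)*(47644 - 20730) = (-47667 - 26228)*(47644 - 20730) = -73895*26914 = -1988810030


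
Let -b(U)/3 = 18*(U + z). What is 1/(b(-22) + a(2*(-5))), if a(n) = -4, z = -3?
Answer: 1/1346 ≈ 0.00074294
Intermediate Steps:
b(U) = 162 - 54*U (b(U) = -54*(U - 3) = -54*(-3 + U) = -3*(-54 + 18*U) = 162 - 54*U)
1/(b(-22) + a(2*(-5))) = 1/((162 - 54*(-22)) - 4) = 1/((162 + 1188) - 4) = 1/(1350 - 4) = 1/1346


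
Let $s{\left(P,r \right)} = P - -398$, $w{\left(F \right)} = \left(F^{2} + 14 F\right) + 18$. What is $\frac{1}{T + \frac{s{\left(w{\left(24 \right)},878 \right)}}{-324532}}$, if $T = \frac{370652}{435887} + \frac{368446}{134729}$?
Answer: $\frac{4764666829872859}{17062114356518194} \approx 0.27925$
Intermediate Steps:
$w{\left(F \right)} = 18 + F^{2} + 14 F$
$s{\left(P,r \right)} = 398 + P$ ($s{\left(P,r \right)} = P + 398 = 398 + P$)
$T = \frac{210538394910}{58726619623}$ ($T = 370652 \cdot \frac{1}{435887} + 368446 \cdot \frac{1}{134729} = \frac{370652}{435887} + \frac{368446}{134729} = \frac{210538394910}{58726619623} \approx 3.5851$)
$\frac{1}{T + \frac{s{\left(w{\left(24 \right)},878 \right)}}{-324532}} = \frac{1}{\frac{210538394910}{58726619623} + \frac{398 + \left(18 + 24^{2} + 14 \cdot 24\right)}{-324532}} = \frac{1}{\frac{210538394910}{58726619623} + \left(398 + \left(18 + 576 + 336\right)\right) \left(- \frac{1}{324532}\right)} = \frac{1}{\frac{210538394910}{58726619623} + \left(398 + 930\right) \left(- \frac{1}{324532}\right)} = \frac{1}{\frac{210538394910}{58726619623} + 1328 \left(- \frac{1}{324532}\right)} = \frac{1}{\frac{210538394910}{58726619623} - \frac{332}{81133}} = \frac{1}{\frac{17062114356518194}{4764666829872859}} = \frac{4764666829872859}{17062114356518194}$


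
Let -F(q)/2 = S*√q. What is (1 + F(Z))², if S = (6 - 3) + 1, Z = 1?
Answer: 49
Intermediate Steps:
S = 4 (S = 3 + 1 = 4)
F(q) = -8*√q
(1 + F(Z))² = (1 - 8*√1)² = (1 - 8*1)² = (1 - 8)² = (-7)² = 49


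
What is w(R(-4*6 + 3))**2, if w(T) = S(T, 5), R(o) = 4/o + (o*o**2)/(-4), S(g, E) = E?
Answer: 25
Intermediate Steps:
R(o) = 4/o - o**3/4 (R(o) = 4/o + o**3*(-1/4) = 4/o - o**3/4)
w(T) = 5
w(R(-4*6 + 3))**2 = 5**2 = 25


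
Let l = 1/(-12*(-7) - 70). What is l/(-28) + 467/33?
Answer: 183031/12936 ≈ 14.149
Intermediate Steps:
l = 1/14 (l = 1/(84 - 70) = 1/14 ≈ 0.071429)
l/(-28) + 467/33 = (1/14)/(-28) + 467/33 = (1/14)*(-1/28) + 467*(1/33) = -1/392 + 467/33 = 183031/12936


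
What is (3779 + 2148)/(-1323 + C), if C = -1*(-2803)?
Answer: 5927/1480 ≈ 4.0047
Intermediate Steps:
C = 2803
(3779 + 2148)/(-1323 + C) = (3779 + 2148)/(-1323 + 2803) = 5927/1480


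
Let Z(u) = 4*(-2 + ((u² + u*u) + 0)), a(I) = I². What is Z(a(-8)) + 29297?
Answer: 62057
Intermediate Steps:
Z(u) = -8 + 8*u² (Z(u) = 4*(-2 + ((u² + u²) + 0)) = 4*(-2 + (2*u² + 0)) = 4*(-2 + 2*u²) = -8 + 8*u²)
Z(a(-8)) + 29297 = (-8 + 8*((-8)²)²) + 29297 = (-8 + 8*64²) + 29297 = (-8 + 8*4096) + 29297 = (-8 + 32768) + 29297 = 32760 + 29297 = 62057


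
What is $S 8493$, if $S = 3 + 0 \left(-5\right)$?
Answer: $25479$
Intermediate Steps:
$S = 3$ ($S = 3 + 0 = 3$)
$S 8493 = 3 \cdot 8493 = 25479$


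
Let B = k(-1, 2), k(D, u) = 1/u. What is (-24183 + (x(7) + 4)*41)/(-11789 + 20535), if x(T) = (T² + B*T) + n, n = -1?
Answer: -43815/17492 ≈ -2.5049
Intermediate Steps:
k(D, u) = 1/u
B = ½ (B = 1/2 = ½ ≈ 0.50000)
x(T) = -1 + T² + T/2 (x(T) = (T² + T/2) - 1 = -1 + T² + T/2)
(-24183 + (x(7) + 4)*41)/(-11789 + 20535) = (-24183 + ((-1 + 7² + (½)*7) + 4)*41)/(-11789 + 20535) = (-24183 + ((-1 + 49 + 7/2) + 4)*41)/8746 = (-24183 + (103/2 + 4)*41)*(1/8746) = (-24183 + (111/2)*41)*(1/8746) = (-24183 + 4551/2)*(1/8746) = -43815/2*1/8746 = -43815/17492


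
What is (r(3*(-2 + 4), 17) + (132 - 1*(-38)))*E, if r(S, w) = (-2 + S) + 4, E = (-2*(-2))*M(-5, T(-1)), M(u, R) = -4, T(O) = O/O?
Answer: -2848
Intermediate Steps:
T(O) = 1
E = -16 (E = -2*(-2)*(-4) = 4*(-4) = -16)
r(S, w) = 2 + S
(r(3*(-2 + 4), 17) + (132 - 1*(-38)))*E = ((2 + 3*(-2 + 4)) + (132 - 1*(-38)))*(-16) = ((2 + 3*2) + (132 + 38))*(-16) = ((2 + 6) + 170)*(-16) = (8 + 170)*(-16) = 178*(-16) = -2848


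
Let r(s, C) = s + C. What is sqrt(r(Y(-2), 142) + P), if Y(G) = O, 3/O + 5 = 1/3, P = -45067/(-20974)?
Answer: sqrt(773335992989)/73409 ≈ 11.979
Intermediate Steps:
P = 45067/20974 (P = -45067*(-1/20974) = 45067/20974 ≈ 2.1487)
O = -9/14 (O = 3/(-5 + 1/3) = 3/(-14/3) = 3*(-3/14) = -9/14 ≈ -0.64286)
Y(G) = -9/14
r(s, C) = C + s
sqrt(r(Y(-2), 142) + P) = sqrt((142 - 9/14) + 45067/20974) = sqrt(1979/14 + 45067/20974) = sqrt(10534621/73409) = sqrt(773335992989)/73409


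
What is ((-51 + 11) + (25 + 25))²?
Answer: 100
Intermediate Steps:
((-51 + 11) + (25 + 25))² = (-40 + 50)² = 10² = 100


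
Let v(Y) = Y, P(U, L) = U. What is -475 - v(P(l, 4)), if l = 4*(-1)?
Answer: -471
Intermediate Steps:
l = -4
-475 - v(P(l, 4)) = -475 - 1*(-4) = -475 + 4 = -471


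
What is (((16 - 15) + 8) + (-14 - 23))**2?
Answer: 784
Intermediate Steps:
(((16 - 15) + 8) + (-14 - 23))**2 = ((1 + 8) - 37)**2 = (9 - 37)**2 = (-28)**2 = 784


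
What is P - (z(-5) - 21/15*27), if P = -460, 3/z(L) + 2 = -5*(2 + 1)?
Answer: -35872/85 ≈ -422.02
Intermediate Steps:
z(L) = -3/17 (z(L) = 3/(-2 - 5*(2 + 1)) = 3/(-2 - 5*3) = 3/(-2 - 15) = 3/(-17) = 3*(-1/17) = -3/17)
P - (z(-5) - 21/15*27) = -460 - (-3/17 - 21/15*27) = -460 - (-3/17 - 21*1/15*27) = -460 - (-3/17 - 7/5*27) = -460 - (-3/17 - 189/5) = -460 - 1*(-3228/85) = -460 + 3228/85 = -35872/85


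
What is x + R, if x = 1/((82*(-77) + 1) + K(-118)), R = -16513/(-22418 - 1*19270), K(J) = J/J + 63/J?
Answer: 4098422581/10350838584 ≈ 0.39595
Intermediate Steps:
K(J) = 1 + 63/J
R = 16513/41688 (R = -16513/(-22418 - 19270) = -16513/(-41688) = -16513*(-1/41688) = 16513/41688 ≈ 0.39611)
x = -118/744879 (x = 1/((82*(-77) + 1) + (63 - 118)/(-118)) = 1/((-6314 + 1) - 1/118*(-55)) = 1/(-6313 + 55/118) = 1/(-744879/118) = -118/744879 ≈ -0.00015841)
x + R = -118/744879 + 16513/41688 = 4098422581/10350838584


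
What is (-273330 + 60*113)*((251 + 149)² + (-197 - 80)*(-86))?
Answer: -48997754100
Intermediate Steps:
(-273330 + 60*113)*((251 + 149)² + (-197 - 80)*(-86)) = (-273330 + 6780)*(400² - 277*(-86)) = -266550*(160000 + 23822) = -266550*183822 = -48997754100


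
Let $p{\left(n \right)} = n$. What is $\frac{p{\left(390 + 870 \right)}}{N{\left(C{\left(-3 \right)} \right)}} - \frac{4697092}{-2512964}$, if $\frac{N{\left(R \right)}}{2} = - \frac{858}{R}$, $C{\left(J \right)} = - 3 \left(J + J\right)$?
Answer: $- \frac{1019454451}{89838463} \approx -11.348$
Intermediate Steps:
$C{\left(J \right)} = - 6 J$ ($C{\left(J \right)} = - 3 \cdot 2 J = - 6 J$)
$N{\left(R \right)} = - \frac{1716}{R}$ ($N{\left(R \right)} = 2 \left(- \frac{858}{R}\right) = - \frac{1716}{R}$)
$\frac{p{\left(390 + 870 \right)}}{N{\left(C{\left(-3 \right)} \right)}} - \frac{4697092}{-2512964} = \frac{390 + 870}{\left(-1716\right) \frac{1}{\left(-6\right) \left(-3\right)}} - \frac{4697092}{-2512964} = \frac{1260}{\left(-1716\right) \frac{1}{18}} - - \frac{1174273}{628241} = \frac{1260}{\left(-1716\right) \frac{1}{18}} + \frac{1174273}{628241} = \frac{1260}{- \frac{286}{3}} + \frac{1174273}{628241} = 1260 \left(- \frac{3}{286}\right) + \frac{1174273}{628241} = - \frac{1890}{143} + \frac{1174273}{628241} = - \frac{1019454451}{89838463}$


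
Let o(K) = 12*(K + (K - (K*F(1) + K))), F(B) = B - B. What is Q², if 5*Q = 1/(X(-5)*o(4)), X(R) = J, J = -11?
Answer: 1/6969600 ≈ 1.4348e-7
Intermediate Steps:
X(R) = -11
F(B) = 0
o(K) = 12*K (o(K) = 12*(K + (K - (K*0 + K))) = 12*(K + (K - (0 + K))) = 12*(K + (K - K)) = 12*(K + 0) = 12*K)
Q = -1/2640 (Q = (1/((-11)*((12*4))))/5 = (-1/11/48)/5 = (-1/11*1/48)/5 = (⅕)*(-1/528) = -1/2640 ≈ -0.00037879)
Q² = (-1/2640)² = 1/6969600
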